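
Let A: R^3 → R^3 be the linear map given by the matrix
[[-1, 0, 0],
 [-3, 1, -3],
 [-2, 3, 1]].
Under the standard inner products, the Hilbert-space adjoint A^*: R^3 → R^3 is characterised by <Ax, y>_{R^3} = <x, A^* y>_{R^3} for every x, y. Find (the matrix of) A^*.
A^* = A^T =
[[-1, -3, -2],
 [0, 1, 3],
 [0, -3, 1]]

For real matrices with standard dot products, the defining identity <Ax, y> = <x, A^* y> gives (Ax)^T y = x^T (A^*) y, i.e. x^T A^T y = x^T (A^*) y. Since this holds for all x, y, we must have A^* = A^T. Therefore
A^* =
[[-1, -3, -2],
 [0, 1, 3],
 [0, -3, 1]].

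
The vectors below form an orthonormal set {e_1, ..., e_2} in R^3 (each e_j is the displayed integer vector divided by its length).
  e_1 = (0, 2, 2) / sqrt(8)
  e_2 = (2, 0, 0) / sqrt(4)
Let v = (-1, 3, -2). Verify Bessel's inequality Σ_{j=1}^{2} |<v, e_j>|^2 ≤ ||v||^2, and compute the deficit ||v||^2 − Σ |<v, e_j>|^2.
Σ |<v, e_j>|^2 = 3/2; ||v||^2 = 14; deficit = 25/2

Write each e_j = u_j / sqrt(<u_j, u_j>) where u_j is the displayed integer vector. Then <v, e_j> = <v, u_j> / sqrt(<u_j, u_j>), so |<v, e_j>|^2 = <v, u_j>^2 / <u_j, u_j>.
Coefficients: <v, e_1> = 2/sqrt(8), <v, e_2> = -2/sqrt(4).
Square and sum: Σ |<v, e_j>|^2 = 3/2.
Compute ||v||^2 = v·v = 14.
Deficit = 14 − 3/2 = 25/2 ≥ 0, confirming Bessel's inequality. (The deficit equals ||v − Σ <v,e_j> e_j||^2, the squared distance from v to span{e_j}.)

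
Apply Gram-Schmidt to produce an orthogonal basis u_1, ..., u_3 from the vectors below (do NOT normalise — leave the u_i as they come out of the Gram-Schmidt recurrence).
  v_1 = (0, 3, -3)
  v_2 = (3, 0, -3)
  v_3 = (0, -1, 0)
Orthogonal basis:
  u_1 = (0, 3, -3)
  u_2 = (3, -3/2, -3/2)
  u_3 = (-1/3, -1/3, -1/3)

Apply the Gram-Schmidt recurrence
  u_1 = v_1
  u_i = v_i − Σ_{j<i} ((v_i · u_j) / (u_j · u_j)) · u_j.

Step by step this gives:
  u_1 = (0, 3, -3)
  u_2 = (3, -3/2, -3/2)
  u_3 = (-1/3, -1/3, -1/3)

Orthogonality check:
  u_2 · u_1 = 0 (should be 0)
  u_3 · u_1 = 0 (should be 0)
  u_3 · u_2 = 0 (should be 0)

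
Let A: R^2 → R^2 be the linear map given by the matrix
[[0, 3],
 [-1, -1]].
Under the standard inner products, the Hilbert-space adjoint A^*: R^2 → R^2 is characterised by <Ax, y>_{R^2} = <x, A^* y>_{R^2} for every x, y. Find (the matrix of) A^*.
A^* = A^T =
[[0, -1],
 [3, -1]]

For real matrices with standard dot products, the defining identity <Ax, y> = <x, A^* y> gives (Ax)^T y = x^T (A^*) y, i.e. x^T A^T y = x^T (A^*) y. Since this holds for all x, y, we must have A^* = A^T. Therefore
A^* =
[[0, -1],
 [3, -1]].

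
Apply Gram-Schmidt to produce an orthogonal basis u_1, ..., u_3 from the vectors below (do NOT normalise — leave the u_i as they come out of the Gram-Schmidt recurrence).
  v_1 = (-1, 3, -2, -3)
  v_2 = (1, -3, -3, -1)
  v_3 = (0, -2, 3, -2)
Orthogonal basis:
  u_1 = (-1, 3, -2, -3)
  u_2 = (22/23, -66/23, -71/23, -26/23)
  u_3 = (-92/459, -214/153, 1048/459, -1310/459)

Apply the Gram-Schmidt recurrence
  u_1 = v_1
  u_i = v_i − Σ_{j<i} ((v_i · u_j) / (u_j · u_j)) · u_j.

Step by step this gives:
  u_1 = (-1, 3, -2, -3)
  u_2 = (22/23, -66/23, -71/23, -26/23)
  u_3 = (-92/459, -214/153, 1048/459, -1310/459)

Orthogonality check:
  u_2 · u_1 = 0 (should be 0)
  u_3 · u_1 = 0 (should be 0)
  u_3 · u_2 = 0 (should be 0)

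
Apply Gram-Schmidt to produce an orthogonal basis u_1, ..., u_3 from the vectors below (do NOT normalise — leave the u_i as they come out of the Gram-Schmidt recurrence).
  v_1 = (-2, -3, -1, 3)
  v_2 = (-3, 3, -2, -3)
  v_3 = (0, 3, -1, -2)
Orthogonal basis:
  u_1 = (-2, -3, -1, 3)
  u_2 = (-89/23, 39/23, -56/23, -39/23)
  u_3 = (225/613, 294/613, -375/613, 319/613)

Apply the Gram-Schmidt recurrence
  u_1 = v_1
  u_i = v_i − Σ_{j<i} ((v_i · u_j) / (u_j · u_j)) · u_j.

Step by step this gives:
  u_1 = (-2, -3, -1, 3)
  u_2 = (-89/23, 39/23, -56/23, -39/23)
  u_3 = (225/613, 294/613, -375/613, 319/613)

Orthogonality check:
  u_2 · u_1 = 0 (should be 0)
  u_3 · u_1 = 0 (should be 0)
  u_3 · u_2 = 0 (should be 0)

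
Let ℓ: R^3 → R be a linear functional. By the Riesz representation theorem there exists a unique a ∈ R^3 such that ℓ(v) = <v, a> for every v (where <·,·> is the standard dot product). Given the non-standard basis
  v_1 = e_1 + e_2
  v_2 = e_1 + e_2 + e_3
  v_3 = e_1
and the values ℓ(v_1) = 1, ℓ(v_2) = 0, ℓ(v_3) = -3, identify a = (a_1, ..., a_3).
a = (-3, 4, -1)

Write a = (a_1, ..., a_3) in the standard basis. For each basis vector v_i, ℓ(v_i) = <v_i, a> is a linear equation in the a_j's. Collect the n equations into a matrix system V a = ℓ, where row i of V is v_i (expressed in the standard basis). Since V is invertible (lower-triangular with 1s on the diagonal, up to permutation), solve by back-substitution:
  V =
[[1, 1, 0],
 [1, 1, 1],
 [1, 0, 0]]
  V a = (1, 0, -3)
Solving gives a = (-3, 4, -1).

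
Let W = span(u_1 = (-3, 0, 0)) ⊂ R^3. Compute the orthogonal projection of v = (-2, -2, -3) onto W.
proj_W(v) = (-2, 0, 0)

Set up U = [u_1 | ... | u_1] ∈ R^(3×1). The projector onto W = col(U) is P = U (U^T U)^(-1) U^T.
Compute U^T U =
  [9],
and U^T v = (6).
Solve U^T U · c = U^T v for the coefficients: c = (2/3). The projection is proj_W(v) = U c.
Check: (v - proj_W(v)) · u_1 = 0  (should be 0).
Result: proj_W(v) = (-2, 0, 0).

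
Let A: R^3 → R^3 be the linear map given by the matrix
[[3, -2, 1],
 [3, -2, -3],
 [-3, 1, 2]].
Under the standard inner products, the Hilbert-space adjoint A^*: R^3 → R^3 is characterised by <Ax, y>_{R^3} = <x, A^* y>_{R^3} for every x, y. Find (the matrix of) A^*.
A^* = A^T =
[[3, 3, -3],
 [-2, -2, 1],
 [1, -3, 2]]

For real matrices with standard dot products, the defining identity <Ax, y> = <x, A^* y> gives (Ax)^T y = x^T (A^*) y, i.e. x^T A^T y = x^T (A^*) y. Since this holds for all x, y, we must have A^* = A^T. Therefore
A^* =
[[3, 3, -3],
 [-2, -2, 1],
 [1, -3, 2]].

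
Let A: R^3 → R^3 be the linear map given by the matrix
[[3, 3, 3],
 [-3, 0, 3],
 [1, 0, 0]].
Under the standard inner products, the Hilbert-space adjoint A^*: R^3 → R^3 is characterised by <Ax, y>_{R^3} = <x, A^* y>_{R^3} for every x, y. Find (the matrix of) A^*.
A^* = A^T =
[[3, -3, 1],
 [3, 0, 0],
 [3, 3, 0]]

For real matrices with standard dot products, the defining identity <Ax, y> = <x, A^* y> gives (Ax)^T y = x^T (A^*) y, i.e. x^T A^T y = x^T (A^*) y. Since this holds for all x, y, we must have A^* = A^T. Therefore
A^* =
[[3, -3, 1],
 [3, 0, 0],
 [3, 3, 0]].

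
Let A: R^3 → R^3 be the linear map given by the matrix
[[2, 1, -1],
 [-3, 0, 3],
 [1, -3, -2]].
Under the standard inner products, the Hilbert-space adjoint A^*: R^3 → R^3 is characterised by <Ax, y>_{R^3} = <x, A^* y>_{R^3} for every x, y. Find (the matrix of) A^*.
A^* = A^T =
[[2, -3, 1],
 [1, 0, -3],
 [-1, 3, -2]]

For real matrices with standard dot products, the defining identity <Ax, y> = <x, A^* y> gives (Ax)^T y = x^T (A^*) y, i.e. x^T A^T y = x^T (A^*) y. Since this holds for all x, y, we must have A^* = A^T. Therefore
A^* =
[[2, -3, 1],
 [1, 0, -3],
 [-1, 3, -2]].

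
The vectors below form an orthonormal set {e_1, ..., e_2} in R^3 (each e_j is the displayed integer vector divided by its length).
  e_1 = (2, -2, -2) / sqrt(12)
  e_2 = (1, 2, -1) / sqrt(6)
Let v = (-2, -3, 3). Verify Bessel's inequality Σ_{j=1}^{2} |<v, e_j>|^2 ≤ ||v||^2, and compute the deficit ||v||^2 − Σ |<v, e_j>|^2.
Σ |<v, e_j>|^2 = 43/2; ||v||^2 = 22; deficit = 1/2

Write each e_j = u_j / sqrt(<u_j, u_j>) where u_j is the displayed integer vector. Then <v, e_j> = <v, u_j> / sqrt(<u_j, u_j>), so |<v, e_j>|^2 = <v, u_j>^2 / <u_j, u_j>.
Coefficients: <v, e_1> = -4/sqrt(12), <v, e_2> = -11/sqrt(6).
Square and sum: Σ |<v, e_j>|^2 = 43/2.
Compute ||v||^2 = v·v = 22.
Deficit = 22 − 43/2 = 1/2 ≥ 0, confirming Bessel's inequality. (The deficit equals ||v − Σ <v,e_j> e_j||^2, the squared distance from v to span{e_j}.)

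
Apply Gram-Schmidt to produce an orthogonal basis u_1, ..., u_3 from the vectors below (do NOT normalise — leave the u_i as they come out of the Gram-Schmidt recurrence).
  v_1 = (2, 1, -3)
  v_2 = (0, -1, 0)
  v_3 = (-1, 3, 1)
Orthogonal basis:
  u_1 = (2, 1, -3)
  u_2 = (1/7, -13/14, -3/14)
  u_3 = (-3/13, 0, -2/13)

Apply the Gram-Schmidt recurrence
  u_1 = v_1
  u_i = v_i − Σ_{j<i} ((v_i · u_j) / (u_j · u_j)) · u_j.

Step by step this gives:
  u_1 = (2, 1, -3)
  u_2 = (1/7, -13/14, -3/14)
  u_3 = (-3/13, 0, -2/13)

Orthogonality check:
  u_2 · u_1 = 0 (should be 0)
  u_3 · u_1 = 0 (should be 0)
  u_3 · u_2 = 0 (should be 0)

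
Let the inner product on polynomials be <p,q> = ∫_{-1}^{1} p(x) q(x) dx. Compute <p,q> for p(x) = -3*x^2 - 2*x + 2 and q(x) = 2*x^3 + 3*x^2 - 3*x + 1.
<p,q> = 24/5

Expand the product: p(x)·q(x) = -6*x^5 - 13*x^4 + 7*x^3 + 9*x^2 - 8*x + 2.
∫_{-1}^{1} of each monomial x^k gives [2/(k+1) if k even, 0 if k odd]. Integrating term-by-term (or equivalently evaluating the antiderivative F(x) = -x^6 - 13*x^5/5 + 7*x^4/4 + 3*x^3 - 4*x^2 + 2*x at the endpoints):
  F(1) − F(−1) = -17/20 − (-113/20) = 24/5.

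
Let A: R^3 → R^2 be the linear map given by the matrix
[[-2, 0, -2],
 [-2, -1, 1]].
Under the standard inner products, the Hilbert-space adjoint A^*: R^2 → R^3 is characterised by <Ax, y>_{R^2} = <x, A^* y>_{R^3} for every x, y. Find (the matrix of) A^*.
A^* = A^T =
[[-2, -2],
 [0, -1],
 [-2, 1]]

For real matrices with standard dot products, the defining identity <Ax, y> = <x, A^* y> gives (Ax)^T y = x^T (A^*) y, i.e. x^T A^T y = x^T (A^*) y. Since this holds for all x, y, we must have A^* = A^T. Therefore
A^* =
[[-2, -2],
 [0, -1],
 [-2, 1]].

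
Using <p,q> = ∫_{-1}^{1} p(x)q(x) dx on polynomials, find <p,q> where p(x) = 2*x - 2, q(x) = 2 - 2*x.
<p,q> = -32/3

Expand the product: p(x)·q(x) = -4*x^2 + 8*x - 4.
∫_{-1}^{1} of each monomial x^k gives [2/(k+1) if k even, 0 if k odd]. Integrating term-by-term (or equivalently evaluating the antiderivative F(x) = -4*x^3/3 + 4*x^2 - 4*x at the endpoints):
  F(1) − F(−1) = -4/3 − (28/3) = -32/3.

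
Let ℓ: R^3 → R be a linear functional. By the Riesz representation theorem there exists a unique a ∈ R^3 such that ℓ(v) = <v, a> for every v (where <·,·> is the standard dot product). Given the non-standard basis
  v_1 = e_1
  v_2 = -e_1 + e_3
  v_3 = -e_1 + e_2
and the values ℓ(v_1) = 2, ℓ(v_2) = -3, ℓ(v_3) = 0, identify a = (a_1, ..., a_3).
a = (2, 2, -1)

Write a = (a_1, ..., a_3) in the standard basis. For each basis vector v_i, ℓ(v_i) = <v_i, a> is a linear equation in the a_j's. Collect the n equations into a matrix system V a = ℓ, where row i of V is v_i (expressed in the standard basis). Since V is invertible (lower-triangular with 1s on the diagonal, up to permutation), solve by back-substitution:
  V =
[[1, 0, 0],
 [-1, 0, 1],
 [-1, 1, 0]]
  V a = (2, -3, 0)
Solving gives a = (2, 2, -1).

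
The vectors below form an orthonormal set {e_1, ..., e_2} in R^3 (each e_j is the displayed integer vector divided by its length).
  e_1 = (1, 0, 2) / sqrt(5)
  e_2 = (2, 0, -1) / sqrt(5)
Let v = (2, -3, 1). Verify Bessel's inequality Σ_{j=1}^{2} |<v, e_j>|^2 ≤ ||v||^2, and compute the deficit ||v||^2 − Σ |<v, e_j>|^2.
Σ |<v, e_j>|^2 = 5; ||v||^2 = 14; deficit = 9

Write each e_j = u_j / sqrt(<u_j, u_j>) where u_j is the displayed integer vector. Then <v, e_j> = <v, u_j> / sqrt(<u_j, u_j>), so |<v, e_j>|^2 = <v, u_j>^2 / <u_j, u_j>.
Coefficients: <v, e_1> = 4/sqrt(5), <v, e_2> = 3/sqrt(5).
Square and sum: Σ |<v, e_j>|^2 = 5.
Compute ||v||^2 = v·v = 14.
Deficit = 14 − 5 = 9 ≥ 0, confirming Bessel's inequality. (The deficit equals ||v − Σ <v,e_j> e_j||^2, the squared distance from v to span{e_j}.)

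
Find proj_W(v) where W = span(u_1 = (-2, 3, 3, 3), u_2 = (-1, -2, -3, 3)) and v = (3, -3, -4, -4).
proj_W(v) = (1833/697, -2529/697, -2466/697, -2844/697)

Set up U = [u_1 | ... | u_2] ∈ R^(4×2). The projector onto W = col(U) is P = U (U^T U)^(-1) U^T.
Compute U^T U =
  [31, -4]
  [-4, 23],
and U^T v = (-39, 3).
Solve U^T U · c = U^T v for the coefficients: c = (-885/697, -63/697). The projection is proj_W(v) = U c.
Check: (v - proj_W(v)) · u_1 = 0  (should be 0).
Check: (v - proj_W(v)) · u_2 = 0  (should be 0).
Result: proj_W(v) = (1833/697, -2529/697, -2466/697, -2844/697).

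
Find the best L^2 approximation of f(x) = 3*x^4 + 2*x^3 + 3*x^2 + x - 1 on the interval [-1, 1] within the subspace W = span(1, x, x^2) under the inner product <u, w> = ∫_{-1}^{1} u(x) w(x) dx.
g(x) = 39*x^2/7 + 11*x/5 - 44/35

The best approximation g ∈ W is the orthogonal projection of f onto W. Writing g = a_0 + a_1 x + a_2 x^2, the coefficients solve the normal equations G · a = b where
  G_{ij} = <φ_i, φ_j> and b_i = <f, φ_i>, with φ_0 = 1, φ_1 = x, φ_2 = x^2.
G =
  [2, 0, 2/3]
  [0, 2/3, 0]
  [2/3, 0, 2/5],
b = (6/5, 22/15, 146/105).
Solving gives a_0 = -44/35, a_1 = 11/5, a_2 = 39/7, so
  g(x) = 39*x^2/7 + 11*x/5 - 44/35.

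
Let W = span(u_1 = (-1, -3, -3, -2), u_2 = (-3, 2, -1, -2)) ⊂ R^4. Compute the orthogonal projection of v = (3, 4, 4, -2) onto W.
proj_W(v) = (203/398, 684/199, 1161/398, 341/199)

Set up U = [u_1 | ... | u_2] ∈ R^(4×2). The projector onto W = col(U) is P = U (U^T U)^(-1) U^T.
Compute U^T U =
  [23, 4]
  [4, 18],
and U^T v = (-23, -1).
Solve U^T U · c = U^T v for the coefficients: c = (-205/199, 69/398). The projection is proj_W(v) = U c.
Check: (v - proj_W(v)) · u_1 = 0  (should be 0).
Check: (v - proj_W(v)) · u_2 = 0  (should be 0).
Result: proj_W(v) = (203/398, 684/199, 1161/398, 341/199).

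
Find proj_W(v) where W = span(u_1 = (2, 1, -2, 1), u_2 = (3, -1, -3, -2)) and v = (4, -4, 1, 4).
proj_W(v) = (174/149, 97/149, -174/149, 101/149)

Set up U = [u_1 | ... | u_2] ∈ R^(4×2). The projector onto W = col(U) is P = U (U^T U)^(-1) U^T.
Compute U^T U =
  [10, 9]
  [9, 23],
and U^T v = (6, 5).
Solve U^T U · c = U^T v for the coefficients: c = (93/149, -4/149). The projection is proj_W(v) = U c.
Check: (v - proj_W(v)) · u_1 = 0  (should be 0).
Check: (v - proj_W(v)) · u_2 = 0  (should be 0).
Result: proj_W(v) = (174/149, 97/149, -174/149, 101/149).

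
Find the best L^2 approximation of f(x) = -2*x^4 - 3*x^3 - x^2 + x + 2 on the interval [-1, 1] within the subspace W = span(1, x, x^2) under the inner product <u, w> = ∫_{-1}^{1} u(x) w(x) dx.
g(x) = -19*x^2/7 - 4*x/5 + 76/35

The best approximation g ∈ W is the orthogonal projection of f onto W. Writing g = a_0 + a_1 x + a_2 x^2, the coefficients solve the normal equations G · a = b where
  G_{ij} = <φ_i, φ_j> and b_i = <f, φ_i>, with φ_0 = 1, φ_1 = x, φ_2 = x^2.
G =
  [2, 0, 2/3]
  [0, 2/3, 0]
  [2/3, 0, 2/5],
b = (38/15, -8/15, 38/105).
Solving gives a_0 = 76/35, a_1 = -4/5, a_2 = -19/7, so
  g(x) = -19*x^2/7 - 4*x/5 + 76/35.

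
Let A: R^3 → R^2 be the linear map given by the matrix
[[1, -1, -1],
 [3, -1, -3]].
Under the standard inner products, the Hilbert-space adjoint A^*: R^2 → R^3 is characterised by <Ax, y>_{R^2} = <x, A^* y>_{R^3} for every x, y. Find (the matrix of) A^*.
A^* = A^T =
[[1, 3],
 [-1, -1],
 [-1, -3]]

For real matrices with standard dot products, the defining identity <Ax, y> = <x, A^* y> gives (Ax)^T y = x^T (A^*) y, i.e. x^T A^T y = x^T (A^*) y. Since this holds for all x, y, we must have A^* = A^T. Therefore
A^* =
[[1, 3],
 [-1, -1],
 [-1, -3]].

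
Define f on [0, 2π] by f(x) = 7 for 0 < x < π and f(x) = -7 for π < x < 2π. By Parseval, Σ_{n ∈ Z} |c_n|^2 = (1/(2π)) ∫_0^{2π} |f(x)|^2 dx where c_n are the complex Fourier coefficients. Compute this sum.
Σ |c_n|^2 = 49

Parseval equates the L^2 energy of f (normalised by 1/(2π)) with the ℓ^2 sum of its Fourier coefficients: (1/(2π)) ∫_0^{2π} |f|^2 = Σ |c_n|^2.
Compute the left side: (1/(2π)) [∫_0^π 7^2 dx + ∫_π^{2π} (-7)^2 dx] = (1/(2π)) · (49π + 49π) = (49 + 49)/2 = 49.
So Σ_{n ∈ Z} |c_n|^2 = 49.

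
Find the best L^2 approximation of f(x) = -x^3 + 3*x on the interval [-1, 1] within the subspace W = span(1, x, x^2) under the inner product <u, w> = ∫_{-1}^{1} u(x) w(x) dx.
g(x) = 12*x/5

The best approximation g ∈ W is the orthogonal projection of f onto W. Writing g = a_0 + a_1 x + a_2 x^2, the coefficients solve the normal equations G · a = b where
  G_{ij} = <φ_i, φ_j> and b_i = <f, φ_i>, with φ_0 = 1, φ_1 = x, φ_2 = x^2.
G =
  [2, 0, 2/3]
  [0, 2/3, 0]
  [2/3, 0, 2/5],
b = (0, 8/5, 0).
Solving gives a_0 = 0, a_1 = 12/5, a_2 = 0, so
  g(x) = 12*x/5.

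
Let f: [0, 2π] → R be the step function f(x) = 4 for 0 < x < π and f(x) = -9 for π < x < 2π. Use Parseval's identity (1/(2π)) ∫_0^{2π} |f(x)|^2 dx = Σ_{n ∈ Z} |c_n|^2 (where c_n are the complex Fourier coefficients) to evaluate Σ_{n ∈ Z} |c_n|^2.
Σ |c_n|^2 = 97/2

Parseval equates the L^2 energy of f (normalised by 1/(2π)) with the ℓ^2 sum of its Fourier coefficients: (1/(2π)) ∫_0^{2π} |f|^2 = Σ |c_n|^2.
Compute the left side: (1/(2π)) [∫_0^π 4^2 dx + ∫_π^{2π} (-9)^2 dx] = (1/(2π)) · (16π + 81π) = (16 + 81)/2 = 97/2.
So Σ_{n ∈ Z} |c_n|^2 = 97/2.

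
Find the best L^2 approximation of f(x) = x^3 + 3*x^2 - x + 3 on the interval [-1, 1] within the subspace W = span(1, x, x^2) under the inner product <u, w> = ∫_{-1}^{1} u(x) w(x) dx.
g(x) = 3*x^2 - 2*x/5 + 3

The best approximation g ∈ W is the orthogonal projection of f onto W. Writing g = a_0 + a_1 x + a_2 x^2, the coefficients solve the normal equations G · a = b where
  G_{ij} = <φ_i, φ_j> and b_i = <f, φ_i>, with φ_0 = 1, φ_1 = x, φ_2 = x^2.
G =
  [2, 0, 2/3]
  [0, 2/3, 0]
  [2/3, 0, 2/5],
b = (8, -4/15, 16/5).
Solving gives a_0 = 3, a_1 = -2/5, a_2 = 3, so
  g(x) = 3*x^2 - 2*x/5 + 3.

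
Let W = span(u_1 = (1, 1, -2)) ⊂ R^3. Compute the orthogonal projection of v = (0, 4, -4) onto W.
proj_W(v) = (2, 2, -4)

Set up U = [u_1 | ... | u_1] ∈ R^(3×1). The projector onto W = col(U) is P = U (U^T U)^(-1) U^T.
Compute U^T U =
  [6],
and U^T v = (12).
Solve U^T U · c = U^T v for the coefficients: c = (2). The projection is proj_W(v) = U c.
Check: (v - proj_W(v)) · u_1 = 0  (should be 0).
Result: proj_W(v) = (2, 2, -4).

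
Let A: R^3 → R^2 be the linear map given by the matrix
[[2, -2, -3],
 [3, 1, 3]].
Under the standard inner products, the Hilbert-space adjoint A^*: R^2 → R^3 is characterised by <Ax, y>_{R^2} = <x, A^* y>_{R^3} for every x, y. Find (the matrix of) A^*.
A^* = A^T =
[[2, 3],
 [-2, 1],
 [-3, 3]]

For real matrices with standard dot products, the defining identity <Ax, y> = <x, A^* y> gives (Ax)^T y = x^T (A^*) y, i.e. x^T A^T y = x^T (A^*) y. Since this holds for all x, y, we must have A^* = A^T. Therefore
A^* =
[[2, 3],
 [-2, 1],
 [-3, 3]].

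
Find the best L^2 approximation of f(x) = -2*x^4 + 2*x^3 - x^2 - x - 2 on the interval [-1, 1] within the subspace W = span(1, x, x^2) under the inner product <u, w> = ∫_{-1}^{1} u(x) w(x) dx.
g(x) = -19*x^2/7 + x/5 - 64/35

The best approximation g ∈ W is the orthogonal projection of f onto W. Writing g = a_0 + a_1 x + a_2 x^2, the coefficients solve the normal equations G · a = b where
  G_{ij} = <φ_i, φ_j> and b_i = <f, φ_i>, with φ_0 = 1, φ_1 = x, φ_2 = x^2.
G =
  [2, 0, 2/3]
  [0, 2/3, 0]
  [2/3, 0, 2/5],
b = (-82/15, 2/15, -242/105).
Solving gives a_0 = -64/35, a_1 = 1/5, a_2 = -19/7, so
  g(x) = -19*x^2/7 + x/5 - 64/35.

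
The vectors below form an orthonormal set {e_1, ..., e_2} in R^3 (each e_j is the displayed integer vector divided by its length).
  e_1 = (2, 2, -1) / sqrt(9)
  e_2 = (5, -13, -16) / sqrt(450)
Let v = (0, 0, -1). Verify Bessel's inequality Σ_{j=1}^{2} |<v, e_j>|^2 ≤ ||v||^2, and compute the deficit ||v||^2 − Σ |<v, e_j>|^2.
Σ |<v, e_j>|^2 = 17/25; ||v||^2 = 1; deficit = 8/25

Write each e_j = u_j / sqrt(<u_j, u_j>) where u_j is the displayed integer vector. Then <v, e_j> = <v, u_j> / sqrt(<u_j, u_j>), so |<v, e_j>|^2 = <v, u_j>^2 / <u_j, u_j>.
Coefficients: <v, e_1> = 1/sqrt(9), <v, e_2> = 16/sqrt(450).
Square and sum: Σ |<v, e_j>|^2 = 17/25.
Compute ||v||^2 = v·v = 1.
Deficit = 1 − 17/25 = 8/25 ≥ 0, confirming Bessel's inequality. (The deficit equals ||v − Σ <v,e_j> e_j||^2, the squared distance from v to span{e_j}.)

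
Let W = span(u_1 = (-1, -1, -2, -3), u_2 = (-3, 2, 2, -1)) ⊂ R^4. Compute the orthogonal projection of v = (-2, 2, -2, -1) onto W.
proj_W(v) = (-49/30, 14/45, -7/45, -161/90)

Set up U = [u_1 | ... | u_2] ∈ R^(4×2). The projector onto W = col(U) is P = U (U^T U)^(-1) U^T.
Compute U^T U =
  [15, 0]
  [0, 18],
and U^T v = (7, 7).
Solve U^T U · c = U^T v for the coefficients: c = (7/15, 7/18). The projection is proj_W(v) = U c.
Check: (v - proj_W(v)) · u_1 = 0  (should be 0).
Check: (v - proj_W(v)) · u_2 = 0  (should be 0).
Result: proj_W(v) = (-49/30, 14/45, -7/45, -161/90).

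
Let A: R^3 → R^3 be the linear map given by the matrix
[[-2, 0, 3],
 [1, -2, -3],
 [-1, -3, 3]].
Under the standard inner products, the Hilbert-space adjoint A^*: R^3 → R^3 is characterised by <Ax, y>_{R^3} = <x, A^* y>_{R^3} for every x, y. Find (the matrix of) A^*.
A^* = A^T =
[[-2, 1, -1],
 [0, -2, -3],
 [3, -3, 3]]

For real matrices with standard dot products, the defining identity <Ax, y> = <x, A^* y> gives (Ax)^T y = x^T (A^*) y, i.e. x^T A^T y = x^T (A^*) y. Since this holds for all x, y, we must have A^* = A^T. Therefore
A^* =
[[-2, 1, -1],
 [0, -2, -3],
 [3, -3, 3]].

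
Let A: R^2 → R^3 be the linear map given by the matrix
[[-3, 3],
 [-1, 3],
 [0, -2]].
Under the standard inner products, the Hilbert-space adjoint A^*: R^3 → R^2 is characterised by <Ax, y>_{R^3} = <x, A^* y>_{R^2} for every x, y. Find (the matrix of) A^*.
A^* = A^T =
[[-3, -1, 0],
 [3, 3, -2]]

For real matrices with standard dot products, the defining identity <Ax, y> = <x, A^* y> gives (Ax)^T y = x^T (A^*) y, i.e. x^T A^T y = x^T (A^*) y. Since this holds for all x, y, we must have A^* = A^T. Therefore
A^* =
[[-3, -1, 0],
 [3, 3, -2]].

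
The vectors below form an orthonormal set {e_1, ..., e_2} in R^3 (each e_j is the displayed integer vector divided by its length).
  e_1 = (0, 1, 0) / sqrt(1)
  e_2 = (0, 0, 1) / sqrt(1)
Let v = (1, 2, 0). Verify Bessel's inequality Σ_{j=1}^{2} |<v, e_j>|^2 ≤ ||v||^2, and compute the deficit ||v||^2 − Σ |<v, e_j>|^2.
Σ |<v, e_j>|^2 = 4; ||v||^2 = 5; deficit = 1

Write each e_j = u_j / sqrt(<u_j, u_j>) where u_j is the displayed integer vector. Then <v, e_j> = <v, u_j> / sqrt(<u_j, u_j>), so |<v, e_j>|^2 = <v, u_j>^2 / <u_j, u_j>.
Coefficients: <v, e_1> = 2/sqrt(1), <v, e_2> = 0/sqrt(1).
Square and sum: Σ |<v, e_j>|^2 = 4.
Compute ||v||^2 = v·v = 5.
Deficit = 5 − 4 = 1 ≥ 0, confirming Bessel's inequality. (The deficit equals ||v − Σ <v,e_j> e_j||^2, the squared distance from v to span{e_j}.)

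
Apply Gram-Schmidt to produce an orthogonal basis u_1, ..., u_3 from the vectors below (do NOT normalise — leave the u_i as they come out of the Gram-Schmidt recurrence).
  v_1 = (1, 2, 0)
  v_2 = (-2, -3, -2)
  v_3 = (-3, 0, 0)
Orthogonal basis:
  u_1 = (1, 2, 0)
  u_2 = (-2/5, 1/5, -2)
  u_3 = (-16/7, 8/7, 4/7)

Apply the Gram-Schmidt recurrence
  u_1 = v_1
  u_i = v_i − Σ_{j<i} ((v_i · u_j) / (u_j · u_j)) · u_j.

Step by step this gives:
  u_1 = (1, 2, 0)
  u_2 = (-2/5, 1/5, -2)
  u_3 = (-16/7, 8/7, 4/7)

Orthogonality check:
  u_2 · u_1 = 0 (should be 0)
  u_3 · u_1 = 0 (should be 0)
  u_3 · u_2 = 0 (should be 0)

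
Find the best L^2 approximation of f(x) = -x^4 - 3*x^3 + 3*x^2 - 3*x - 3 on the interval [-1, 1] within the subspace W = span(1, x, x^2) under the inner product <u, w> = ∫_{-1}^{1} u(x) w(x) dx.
g(x) = 15*x^2/7 - 24*x/5 - 102/35

The best approximation g ∈ W is the orthogonal projection of f onto W. Writing g = a_0 + a_1 x + a_2 x^2, the coefficients solve the normal equations G · a = b where
  G_{ij} = <φ_i, φ_j> and b_i = <f, φ_i>, with φ_0 = 1, φ_1 = x, φ_2 = x^2.
G =
  [2, 0, 2/3]
  [0, 2/3, 0]
  [2/3, 0, 2/5],
b = (-22/5, -16/5, -38/35).
Solving gives a_0 = -102/35, a_1 = -24/5, a_2 = 15/7, so
  g(x) = 15*x^2/7 - 24*x/5 - 102/35.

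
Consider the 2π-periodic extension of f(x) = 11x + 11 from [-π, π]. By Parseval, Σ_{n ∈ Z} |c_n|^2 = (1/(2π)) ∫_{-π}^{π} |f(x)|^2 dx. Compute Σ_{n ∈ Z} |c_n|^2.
Σ |c_n|^2 = 121π^2/3 + 121

Expand and integrate term by term over [-π, π]:
  ∫ (11x)^2 dx = 121·(2π^3/3); ∫ 2·11·(11)·x dx = 0 (odd integrand); ∫ 11^2 dx = 121·2π.
So (1/(2π)) ∫_{-π}^{π} (11x + 11)^2 dx = 121π^2/3 + 121 = 121π^2/3 + 121.
Parseval ⇒ Σ |c_n|^2 = 121π^2/3 + 121.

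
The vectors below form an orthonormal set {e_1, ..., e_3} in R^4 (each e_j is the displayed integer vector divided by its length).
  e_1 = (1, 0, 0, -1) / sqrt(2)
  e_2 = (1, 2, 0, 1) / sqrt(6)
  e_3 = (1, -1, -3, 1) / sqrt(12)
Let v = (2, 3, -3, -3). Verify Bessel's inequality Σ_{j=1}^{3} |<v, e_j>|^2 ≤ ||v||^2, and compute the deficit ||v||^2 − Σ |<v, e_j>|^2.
Σ |<v, e_j>|^2 = 75/4; ||v||^2 = 31; deficit = 49/4

Write each e_j = u_j / sqrt(<u_j, u_j>) where u_j is the displayed integer vector. Then <v, e_j> = <v, u_j> / sqrt(<u_j, u_j>), so |<v, e_j>|^2 = <v, u_j>^2 / <u_j, u_j>.
Coefficients: <v, e_1> = 5/sqrt(2), <v, e_2> = 5/sqrt(6), <v, e_3> = 5/sqrt(12).
Square and sum: Σ |<v, e_j>|^2 = 75/4.
Compute ||v||^2 = v·v = 31.
Deficit = 31 − 75/4 = 49/4 ≥ 0, confirming Bessel's inequality. (The deficit equals ||v − Σ <v,e_j> e_j||^2, the squared distance from v to span{e_j}.)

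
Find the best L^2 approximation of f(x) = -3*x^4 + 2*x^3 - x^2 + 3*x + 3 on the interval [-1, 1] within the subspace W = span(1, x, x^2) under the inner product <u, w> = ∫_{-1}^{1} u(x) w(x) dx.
g(x) = -25*x^2/7 + 21*x/5 + 114/35

The best approximation g ∈ W is the orthogonal projection of f onto W. Writing g = a_0 + a_1 x + a_2 x^2, the coefficients solve the normal equations G · a = b where
  G_{ij} = <φ_i, φ_j> and b_i = <f, φ_i>, with φ_0 = 1, φ_1 = x, φ_2 = x^2.
G =
  [2, 0, 2/3]
  [0, 2/3, 0]
  [2/3, 0, 2/5],
b = (62/15, 14/5, 26/35).
Solving gives a_0 = 114/35, a_1 = 21/5, a_2 = -25/7, so
  g(x) = -25*x^2/7 + 21*x/5 + 114/35.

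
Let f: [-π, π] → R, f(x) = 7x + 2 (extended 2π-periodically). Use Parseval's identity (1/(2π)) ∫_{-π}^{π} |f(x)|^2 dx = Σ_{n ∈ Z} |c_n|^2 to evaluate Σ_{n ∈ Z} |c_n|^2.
Σ |c_n|^2 = 49π^2/3 + 4

Expand and integrate term by term over [-π, π]:
  ∫ (7x)^2 dx = 49·(2π^3/3); ∫ 2·7·(2)·x dx = 0 (odd integrand); ∫ 2^2 dx = 4·2π.
So (1/(2π)) ∫_{-π}^{π} (7x + 2)^2 dx = 49π^2/3 + 4 = 49π^2/3 + 4.
Parseval ⇒ Σ |c_n|^2 = 49π^2/3 + 4.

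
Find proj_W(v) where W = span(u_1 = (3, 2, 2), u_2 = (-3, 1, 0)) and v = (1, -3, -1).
proj_W(v) = (135/121, -321/121, -184/121)

Set up U = [u_1 | ... | u_2] ∈ R^(3×2). The projector onto W = col(U) is P = U (U^T U)^(-1) U^T.
Compute U^T U =
  [17, -7]
  [-7, 10],
and U^T v = (-5, -6).
Solve U^T U · c = U^T v for the coefficients: c = (-92/121, -137/121). The projection is proj_W(v) = U c.
Check: (v - proj_W(v)) · u_1 = 0  (should be 0).
Check: (v - proj_W(v)) · u_2 = 0  (should be 0).
Result: proj_W(v) = (135/121, -321/121, -184/121).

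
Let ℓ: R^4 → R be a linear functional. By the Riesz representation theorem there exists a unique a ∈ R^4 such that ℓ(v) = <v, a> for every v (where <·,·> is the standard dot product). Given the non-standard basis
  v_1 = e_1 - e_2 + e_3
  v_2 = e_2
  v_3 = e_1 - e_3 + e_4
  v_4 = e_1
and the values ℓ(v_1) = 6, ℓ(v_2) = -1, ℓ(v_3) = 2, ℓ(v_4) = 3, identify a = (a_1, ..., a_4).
a = (3, -1, 2, 1)

Write a = (a_1, ..., a_4) in the standard basis. For each basis vector v_i, ℓ(v_i) = <v_i, a> is a linear equation in the a_j's. Collect the n equations into a matrix system V a = ℓ, where row i of V is v_i (expressed in the standard basis). Since V is invertible (lower-triangular with 1s on the diagonal, up to permutation), solve by back-substitution:
  V =
[[1, -1, 1, 0],
 [0, 1, 0, 0],
 [1, 0, -1, 1],
 [1, 0, 0, 0]]
  V a = (6, -1, 2, 3)
Solving gives a = (3, -1, 2, 1).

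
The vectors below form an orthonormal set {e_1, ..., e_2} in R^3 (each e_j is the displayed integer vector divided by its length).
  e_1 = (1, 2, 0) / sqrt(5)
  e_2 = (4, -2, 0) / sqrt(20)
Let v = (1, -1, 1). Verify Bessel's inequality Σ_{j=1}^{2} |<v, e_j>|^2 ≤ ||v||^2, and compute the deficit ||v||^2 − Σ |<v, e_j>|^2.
Σ |<v, e_j>|^2 = 2; ||v||^2 = 3; deficit = 1

Write each e_j = u_j / sqrt(<u_j, u_j>) where u_j is the displayed integer vector. Then <v, e_j> = <v, u_j> / sqrt(<u_j, u_j>), so |<v, e_j>|^2 = <v, u_j>^2 / <u_j, u_j>.
Coefficients: <v, e_1> = -1/sqrt(5), <v, e_2> = 6/sqrt(20).
Square and sum: Σ |<v, e_j>|^2 = 2.
Compute ||v||^2 = v·v = 3.
Deficit = 3 − 2 = 1 ≥ 0, confirming Bessel's inequality. (The deficit equals ||v − Σ <v,e_j> e_j||^2, the squared distance from v to span{e_j}.)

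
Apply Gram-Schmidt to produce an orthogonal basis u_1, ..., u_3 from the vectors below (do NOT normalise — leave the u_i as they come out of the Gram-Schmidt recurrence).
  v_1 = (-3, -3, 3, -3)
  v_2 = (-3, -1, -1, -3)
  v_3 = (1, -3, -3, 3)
Orthogonal basis:
  u_1 = (-3, -3, 3, -3)
  u_2 = (-3/2, 1/2, -5/2, -3/2)
  u_3 = (0, -4, -2, 2)

Apply the Gram-Schmidt recurrence
  u_1 = v_1
  u_i = v_i − Σ_{j<i} ((v_i · u_j) / (u_j · u_j)) · u_j.

Step by step this gives:
  u_1 = (-3, -3, 3, -3)
  u_2 = (-3/2, 1/2, -5/2, -3/2)
  u_3 = (0, -4, -2, 2)

Orthogonality check:
  u_2 · u_1 = 0 (should be 0)
  u_3 · u_1 = 0 (should be 0)
  u_3 · u_2 = 0 (should be 0)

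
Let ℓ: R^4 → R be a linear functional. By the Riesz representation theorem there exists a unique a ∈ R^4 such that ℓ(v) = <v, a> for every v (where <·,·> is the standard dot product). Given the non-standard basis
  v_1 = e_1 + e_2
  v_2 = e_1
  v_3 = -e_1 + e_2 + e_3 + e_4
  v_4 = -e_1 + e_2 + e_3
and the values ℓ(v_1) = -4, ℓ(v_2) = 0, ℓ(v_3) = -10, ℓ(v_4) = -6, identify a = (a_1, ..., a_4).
a = (0, -4, -2, -4)

Write a = (a_1, ..., a_4) in the standard basis. For each basis vector v_i, ℓ(v_i) = <v_i, a> is a linear equation in the a_j's. Collect the n equations into a matrix system V a = ℓ, where row i of V is v_i (expressed in the standard basis). Since V is invertible (lower-triangular with 1s on the diagonal, up to permutation), solve by back-substitution:
  V =
[[1, 1, 0, 0],
 [1, 0, 0, 0],
 [-1, 1, 1, 1],
 [-1, 1, 1, 0]]
  V a = (-4, 0, -10, -6)
Solving gives a = (0, -4, -2, -4).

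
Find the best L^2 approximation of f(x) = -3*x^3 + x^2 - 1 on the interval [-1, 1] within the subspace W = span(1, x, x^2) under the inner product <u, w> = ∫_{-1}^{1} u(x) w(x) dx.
g(x) = x^2 - 9*x/5 - 1

The best approximation g ∈ W is the orthogonal projection of f onto W. Writing g = a_0 + a_1 x + a_2 x^2, the coefficients solve the normal equations G · a = b where
  G_{ij} = <φ_i, φ_j> and b_i = <f, φ_i>, with φ_0 = 1, φ_1 = x, φ_2 = x^2.
G =
  [2, 0, 2/3]
  [0, 2/3, 0]
  [2/3, 0, 2/5],
b = (-4/3, -6/5, -4/15).
Solving gives a_0 = -1, a_1 = -9/5, a_2 = 1, so
  g(x) = x^2 - 9*x/5 - 1.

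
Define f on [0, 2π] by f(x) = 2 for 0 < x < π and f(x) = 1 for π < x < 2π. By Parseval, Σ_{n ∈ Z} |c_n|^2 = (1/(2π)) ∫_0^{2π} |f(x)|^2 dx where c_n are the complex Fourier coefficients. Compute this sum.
Σ |c_n|^2 = 5/2

Parseval equates the L^2 energy of f (normalised by 1/(2π)) with the ℓ^2 sum of its Fourier coefficients: (1/(2π)) ∫_0^{2π} |f|^2 = Σ |c_n|^2.
Compute the left side: (1/(2π)) [∫_0^π 2^2 dx + ∫_π^{2π} 1^2 dx] = (1/(2π)) · (4π + 1π) = (4 + 1)/2 = 5/2.
So Σ_{n ∈ Z} |c_n|^2 = 5/2.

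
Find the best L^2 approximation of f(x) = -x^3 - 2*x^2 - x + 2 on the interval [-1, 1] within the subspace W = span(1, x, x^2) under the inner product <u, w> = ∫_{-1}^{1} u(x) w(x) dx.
g(x) = -2*x^2 - 8*x/5 + 2

The best approximation g ∈ W is the orthogonal projection of f onto W. Writing g = a_0 + a_1 x + a_2 x^2, the coefficients solve the normal equations G · a = b where
  G_{ij} = <φ_i, φ_j> and b_i = <f, φ_i>, with φ_0 = 1, φ_1 = x, φ_2 = x^2.
G =
  [2, 0, 2/3]
  [0, 2/3, 0]
  [2/3, 0, 2/5],
b = (8/3, -16/15, 8/15).
Solving gives a_0 = 2, a_1 = -8/5, a_2 = -2, so
  g(x) = -2*x^2 - 8*x/5 + 2.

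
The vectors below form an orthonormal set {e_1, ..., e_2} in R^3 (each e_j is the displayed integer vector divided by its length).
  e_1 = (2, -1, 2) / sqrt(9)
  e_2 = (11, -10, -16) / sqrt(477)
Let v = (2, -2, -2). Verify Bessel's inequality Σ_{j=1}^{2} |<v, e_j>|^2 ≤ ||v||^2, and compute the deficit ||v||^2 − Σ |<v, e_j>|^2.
Σ |<v, e_j>|^2 = 632/53; ||v||^2 = 12; deficit = 4/53

Write each e_j = u_j / sqrt(<u_j, u_j>) where u_j is the displayed integer vector. Then <v, e_j> = <v, u_j> / sqrt(<u_j, u_j>), so |<v, e_j>|^2 = <v, u_j>^2 / <u_j, u_j>.
Coefficients: <v, e_1> = 2/sqrt(9), <v, e_2> = 74/sqrt(477).
Square and sum: Σ |<v, e_j>|^2 = 632/53.
Compute ||v||^2 = v·v = 12.
Deficit = 12 − 632/53 = 4/53 ≥ 0, confirming Bessel's inequality. (The deficit equals ||v − Σ <v,e_j> e_j||^2, the squared distance from v to span{e_j}.)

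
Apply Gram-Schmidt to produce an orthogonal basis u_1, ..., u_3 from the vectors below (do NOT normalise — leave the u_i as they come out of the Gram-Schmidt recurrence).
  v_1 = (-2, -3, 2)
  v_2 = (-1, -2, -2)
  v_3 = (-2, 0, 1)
Orthogonal basis:
  u_1 = (-2, -3, 2)
  u_2 = (-9/17, -22/17, -42/17)
  u_3 = (-190/137, 114/137, -19/137)

Apply the Gram-Schmidt recurrence
  u_1 = v_1
  u_i = v_i − Σ_{j<i} ((v_i · u_j) / (u_j · u_j)) · u_j.

Step by step this gives:
  u_1 = (-2, -3, 2)
  u_2 = (-9/17, -22/17, -42/17)
  u_3 = (-190/137, 114/137, -19/137)

Orthogonality check:
  u_2 · u_1 = 0 (should be 0)
  u_3 · u_1 = 0 (should be 0)
  u_3 · u_2 = 0 (should be 0)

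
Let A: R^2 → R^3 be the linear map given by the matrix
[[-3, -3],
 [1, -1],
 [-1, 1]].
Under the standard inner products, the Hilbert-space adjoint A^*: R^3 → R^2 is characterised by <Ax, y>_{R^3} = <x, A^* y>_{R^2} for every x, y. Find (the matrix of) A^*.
A^* = A^T =
[[-3, 1, -1],
 [-3, -1, 1]]

For real matrices with standard dot products, the defining identity <Ax, y> = <x, A^* y> gives (Ax)^T y = x^T (A^*) y, i.e. x^T A^T y = x^T (A^*) y. Since this holds for all x, y, we must have A^* = A^T. Therefore
A^* =
[[-3, 1, -1],
 [-3, -1, 1]].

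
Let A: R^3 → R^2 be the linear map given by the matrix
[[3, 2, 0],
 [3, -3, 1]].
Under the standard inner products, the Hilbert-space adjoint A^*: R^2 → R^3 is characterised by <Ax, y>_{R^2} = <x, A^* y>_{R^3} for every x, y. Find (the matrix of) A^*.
A^* = A^T =
[[3, 3],
 [2, -3],
 [0, 1]]

For real matrices with standard dot products, the defining identity <Ax, y> = <x, A^* y> gives (Ax)^T y = x^T (A^*) y, i.e. x^T A^T y = x^T (A^*) y. Since this holds for all x, y, we must have A^* = A^T. Therefore
A^* =
[[3, 3],
 [2, -3],
 [0, 1]].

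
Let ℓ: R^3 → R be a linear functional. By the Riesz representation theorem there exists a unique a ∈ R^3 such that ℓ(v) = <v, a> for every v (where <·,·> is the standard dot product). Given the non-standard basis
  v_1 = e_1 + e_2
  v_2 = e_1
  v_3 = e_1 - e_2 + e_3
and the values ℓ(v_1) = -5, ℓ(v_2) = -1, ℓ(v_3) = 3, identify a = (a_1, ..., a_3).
a = (-1, -4, 0)

Write a = (a_1, ..., a_3) in the standard basis. For each basis vector v_i, ℓ(v_i) = <v_i, a> is a linear equation in the a_j's. Collect the n equations into a matrix system V a = ℓ, where row i of V is v_i (expressed in the standard basis). Since V is invertible (lower-triangular with 1s on the diagonal, up to permutation), solve by back-substitution:
  V =
[[1, 1, 0],
 [1, 0, 0],
 [1, -1, 1]]
  V a = (-5, -1, 3)
Solving gives a = (-1, -4, 0).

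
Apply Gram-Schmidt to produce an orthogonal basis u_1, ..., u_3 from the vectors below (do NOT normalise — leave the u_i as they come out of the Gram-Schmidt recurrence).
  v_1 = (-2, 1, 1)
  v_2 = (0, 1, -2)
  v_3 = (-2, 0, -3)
Orthogonal basis:
  u_1 = (-2, 1, 1)
  u_2 = (-1/3, 7/6, -11/6)
  u_3 = (-36/29, -48/29, -24/29)

Apply the Gram-Schmidt recurrence
  u_1 = v_1
  u_i = v_i − Σ_{j<i} ((v_i · u_j) / (u_j · u_j)) · u_j.

Step by step this gives:
  u_1 = (-2, 1, 1)
  u_2 = (-1/3, 7/6, -11/6)
  u_3 = (-36/29, -48/29, -24/29)

Orthogonality check:
  u_2 · u_1 = 0 (should be 0)
  u_3 · u_1 = 0 (should be 0)
  u_3 · u_2 = 0 (should be 0)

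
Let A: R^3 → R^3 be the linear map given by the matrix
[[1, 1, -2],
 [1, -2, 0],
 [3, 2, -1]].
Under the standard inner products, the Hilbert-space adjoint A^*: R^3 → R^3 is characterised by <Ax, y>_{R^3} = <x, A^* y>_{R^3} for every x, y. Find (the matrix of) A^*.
A^* = A^T =
[[1, 1, 3],
 [1, -2, 2],
 [-2, 0, -1]]

For real matrices with standard dot products, the defining identity <Ax, y> = <x, A^* y> gives (Ax)^T y = x^T (A^*) y, i.e. x^T A^T y = x^T (A^*) y. Since this holds for all x, y, we must have A^* = A^T. Therefore
A^* =
[[1, 1, 3],
 [1, -2, 2],
 [-2, 0, -1]].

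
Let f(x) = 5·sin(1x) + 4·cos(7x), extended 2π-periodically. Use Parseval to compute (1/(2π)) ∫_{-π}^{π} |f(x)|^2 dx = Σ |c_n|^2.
Σ |c_n|^2 = 41/2

Expand |f|^2 and use orthogonality of {sin(nx), cos(mx)} on [-π, π]:
  ∫_{-π}^{π} sin(nx)^2 dx = π, ∫ cos(mx)^2 dx = π, and cross terms integrate to 0.
So ∫_{-π}^{π} f(x)^2 dx = 5^2 · π + 4^2 · π = (25 + 16)π.
Divide by 2π: (25 + 16)/2 = 41/2.
By Parseval, this equals Σ |c_n|^2.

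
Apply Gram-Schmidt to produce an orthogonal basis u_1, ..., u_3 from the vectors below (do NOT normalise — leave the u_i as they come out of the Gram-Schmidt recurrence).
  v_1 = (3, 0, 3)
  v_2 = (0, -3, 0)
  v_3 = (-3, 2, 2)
Orthogonal basis:
  u_1 = (3, 0, 3)
  u_2 = (0, -3, 0)
  u_3 = (-5/2, 0, 5/2)

Apply the Gram-Schmidt recurrence
  u_1 = v_1
  u_i = v_i − Σ_{j<i} ((v_i · u_j) / (u_j · u_j)) · u_j.

Step by step this gives:
  u_1 = (3, 0, 3)
  u_2 = (0, -3, 0)
  u_3 = (-5/2, 0, 5/2)

Orthogonality check:
  u_2 · u_1 = 0 (should be 0)
  u_3 · u_1 = 0 (should be 0)
  u_3 · u_2 = 0 (should be 0)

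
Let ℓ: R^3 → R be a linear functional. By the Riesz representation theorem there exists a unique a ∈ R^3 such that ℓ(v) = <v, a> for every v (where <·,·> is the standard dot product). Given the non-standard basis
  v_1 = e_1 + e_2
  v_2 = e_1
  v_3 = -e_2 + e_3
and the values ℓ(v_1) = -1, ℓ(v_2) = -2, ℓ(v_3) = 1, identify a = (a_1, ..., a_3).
a = (-2, 1, 2)

Write a = (a_1, ..., a_3) in the standard basis. For each basis vector v_i, ℓ(v_i) = <v_i, a> is a linear equation in the a_j's. Collect the n equations into a matrix system V a = ℓ, where row i of V is v_i (expressed in the standard basis). Since V is invertible (lower-triangular with 1s on the diagonal, up to permutation), solve by back-substitution:
  V =
[[1, 1, 0],
 [1, 0, 0],
 [0, -1, 1]]
  V a = (-1, -2, 1)
Solving gives a = (-2, 1, 2).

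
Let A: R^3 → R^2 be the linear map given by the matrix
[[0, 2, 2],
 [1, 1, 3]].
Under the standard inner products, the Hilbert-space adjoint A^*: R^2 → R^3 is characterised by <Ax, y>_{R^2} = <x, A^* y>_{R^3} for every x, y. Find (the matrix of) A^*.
A^* = A^T =
[[0, 1],
 [2, 1],
 [2, 3]]

For real matrices with standard dot products, the defining identity <Ax, y> = <x, A^* y> gives (Ax)^T y = x^T (A^*) y, i.e. x^T A^T y = x^T (A^*) y. Since this holds for all x, y, we must have A^* = A^T. Therefore
A^* =
[[0, 1],
 [2, 1],
 [2, 3]].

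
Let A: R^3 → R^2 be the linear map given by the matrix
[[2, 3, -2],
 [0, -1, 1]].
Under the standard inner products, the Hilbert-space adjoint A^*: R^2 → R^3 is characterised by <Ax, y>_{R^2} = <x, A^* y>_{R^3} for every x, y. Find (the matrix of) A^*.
A^* = A^T =
[[2, 0],
 [3, -1],
 [-2, 1]]

For real matrices with standard dot products, the defining identity <Ax, y> = <x, A^* y> gives (Ax)^T y = x^T (A^*) y, i.e. x^T A^T y = x^T (A^*) y. Since this holds for all x, y, we must have A^* = A^T. Therefore
A^* =
[[2, 0],
 [3, -1],
 [-2, 1]].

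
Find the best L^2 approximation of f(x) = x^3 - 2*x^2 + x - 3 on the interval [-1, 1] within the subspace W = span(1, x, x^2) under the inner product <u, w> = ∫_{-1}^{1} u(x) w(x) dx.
g(x) = -2*x^2 + 8*x/5 - 3

The best approximation g ∈ W is the orthogonal projection of f onto W. Writing g = a_0 + a_1 x + a_2 x^2, the coefficients solve the normal equations G · a = b where
  G_{ij} = <φ_i, φ_j> and b_i = <f, φ_i>, with φ_0 = 1, φ_1 = x, φ_2 = x^2.
G =
  [2, 0, 2/3]
  [0, 2/3, 0]
  [2/3, 0, 2/5],
b = (-22/3, 16/15, -14/5).
Solving gives a_0 = -3, a_1 = 8/5, a_2 = -2, so
  g(x) = -2*x^2 + 8*x/5 - 3.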